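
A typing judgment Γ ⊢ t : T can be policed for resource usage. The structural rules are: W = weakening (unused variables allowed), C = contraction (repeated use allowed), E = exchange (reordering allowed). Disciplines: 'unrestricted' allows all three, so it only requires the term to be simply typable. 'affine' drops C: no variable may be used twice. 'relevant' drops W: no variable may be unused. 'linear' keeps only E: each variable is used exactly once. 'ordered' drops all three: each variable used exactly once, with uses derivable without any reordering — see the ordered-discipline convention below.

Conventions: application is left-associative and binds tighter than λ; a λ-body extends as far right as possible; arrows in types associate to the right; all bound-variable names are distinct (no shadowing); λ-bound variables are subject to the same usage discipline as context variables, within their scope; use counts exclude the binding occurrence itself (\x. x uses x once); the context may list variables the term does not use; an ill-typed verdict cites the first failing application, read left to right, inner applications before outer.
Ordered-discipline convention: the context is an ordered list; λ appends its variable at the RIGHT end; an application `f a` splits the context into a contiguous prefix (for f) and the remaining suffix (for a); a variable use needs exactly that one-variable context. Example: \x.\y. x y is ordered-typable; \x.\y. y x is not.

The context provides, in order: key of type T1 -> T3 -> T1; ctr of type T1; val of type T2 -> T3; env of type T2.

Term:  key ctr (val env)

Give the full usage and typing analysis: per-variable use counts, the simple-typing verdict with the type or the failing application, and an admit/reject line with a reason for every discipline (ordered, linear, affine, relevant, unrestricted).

counts: key: 1, ctr: 1, val: 1, env: 1
use order (left to right): key, ctr, val, env
typing: ✓ — T1
ordered: ✓, key, ctr, val, env once each; derivable with no W/C/E
linear: ✓, key, ctr, val, env: one use apiece
affine: ✓, key, ctr, val, env: no repeats, contraction unneeded
relevant: ✓, key, ctr, val, env: all used, weakening unneeded
unrestricted: ✓, typability at T1 is all that's needed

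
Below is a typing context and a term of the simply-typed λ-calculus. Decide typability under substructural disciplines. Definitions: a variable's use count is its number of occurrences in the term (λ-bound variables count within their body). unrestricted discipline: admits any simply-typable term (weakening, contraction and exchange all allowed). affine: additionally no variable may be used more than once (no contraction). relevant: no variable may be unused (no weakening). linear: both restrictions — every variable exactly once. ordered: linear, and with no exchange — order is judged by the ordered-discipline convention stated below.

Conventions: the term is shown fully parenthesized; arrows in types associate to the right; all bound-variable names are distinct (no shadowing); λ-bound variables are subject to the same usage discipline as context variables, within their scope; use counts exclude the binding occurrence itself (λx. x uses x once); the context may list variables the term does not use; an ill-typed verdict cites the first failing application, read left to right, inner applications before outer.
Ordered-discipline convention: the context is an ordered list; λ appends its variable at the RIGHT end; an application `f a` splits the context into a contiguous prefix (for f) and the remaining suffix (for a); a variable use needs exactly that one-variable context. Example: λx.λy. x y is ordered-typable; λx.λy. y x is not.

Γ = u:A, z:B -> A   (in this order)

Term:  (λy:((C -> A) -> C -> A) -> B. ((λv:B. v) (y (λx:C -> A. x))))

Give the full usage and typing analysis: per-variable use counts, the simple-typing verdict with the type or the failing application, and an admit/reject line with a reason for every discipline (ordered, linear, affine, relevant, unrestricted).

counts: u: 0; z: 0; y (bound): 1; v (bound): 1; x (bound): 1
uses in reading order: v, y, x
typing: ✓ — (((C -> A) -> C -> A) -> B) -> B
ordered: ✗, u, z left unused
linear: ✗, u, z left unused
affine: ✓, no duplicate uses among u, z, y, v, x
relevant: ✗, u, z left unused
unrestricted: ✓, simply typable at (((C -> A) -> C -> A) -> B) -> B; W, C, E all held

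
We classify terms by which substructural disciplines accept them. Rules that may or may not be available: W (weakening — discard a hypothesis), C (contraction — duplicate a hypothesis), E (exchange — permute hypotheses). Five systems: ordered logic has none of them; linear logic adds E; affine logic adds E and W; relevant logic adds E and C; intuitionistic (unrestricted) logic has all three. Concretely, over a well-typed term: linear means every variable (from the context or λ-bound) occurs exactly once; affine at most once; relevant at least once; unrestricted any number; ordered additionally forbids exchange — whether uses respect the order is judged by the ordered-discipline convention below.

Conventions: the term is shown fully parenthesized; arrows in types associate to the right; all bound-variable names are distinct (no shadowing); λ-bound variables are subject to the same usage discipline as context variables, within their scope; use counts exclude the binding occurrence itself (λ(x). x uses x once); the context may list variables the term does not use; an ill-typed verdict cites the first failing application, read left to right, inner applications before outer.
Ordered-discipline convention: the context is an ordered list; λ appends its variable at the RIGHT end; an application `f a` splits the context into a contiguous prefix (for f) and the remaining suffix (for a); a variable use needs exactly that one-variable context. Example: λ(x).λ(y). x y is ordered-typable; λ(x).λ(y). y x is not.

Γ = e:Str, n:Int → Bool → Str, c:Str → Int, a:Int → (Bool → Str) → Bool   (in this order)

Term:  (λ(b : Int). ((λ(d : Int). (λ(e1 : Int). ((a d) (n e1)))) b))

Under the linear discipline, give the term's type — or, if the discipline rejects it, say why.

not well-typed under linear — e, c never used (weakening)
variable uses: e ×0; n ×1; c ×0; a ×1; b (λ-bound) ×1; d (λ-bound) ×1; e1 (λ-bound) ×1
left-to-right use order: a, d, n, e1, b
typing: well-typed — term : Int → Int → Bool
summary: ordered ✗ · linear ✗ · affine ✓ · relevant ✗ · unrestricted ✓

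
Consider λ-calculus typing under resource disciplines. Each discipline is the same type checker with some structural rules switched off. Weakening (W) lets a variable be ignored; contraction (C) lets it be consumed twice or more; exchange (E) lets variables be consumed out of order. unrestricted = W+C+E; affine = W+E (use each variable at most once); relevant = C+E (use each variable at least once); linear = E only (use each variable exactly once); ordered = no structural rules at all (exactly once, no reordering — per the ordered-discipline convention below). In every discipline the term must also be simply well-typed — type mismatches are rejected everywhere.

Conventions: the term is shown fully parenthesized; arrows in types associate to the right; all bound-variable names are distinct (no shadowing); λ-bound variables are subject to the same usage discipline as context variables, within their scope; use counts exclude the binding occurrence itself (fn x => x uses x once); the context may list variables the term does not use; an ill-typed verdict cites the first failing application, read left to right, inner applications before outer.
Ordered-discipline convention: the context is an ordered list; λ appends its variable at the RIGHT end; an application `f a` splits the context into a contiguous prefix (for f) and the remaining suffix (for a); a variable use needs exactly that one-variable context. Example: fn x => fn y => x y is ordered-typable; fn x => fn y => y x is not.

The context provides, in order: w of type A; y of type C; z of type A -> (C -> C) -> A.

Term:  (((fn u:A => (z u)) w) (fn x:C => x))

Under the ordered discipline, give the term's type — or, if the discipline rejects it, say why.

not well-typed under ordered — unused: y — weakening required
usage: w=1, y=0, z=1, u (bound)=1, x (bound)=1
order of uses: z, u, w, x
typing: ✓ — A
summary: ordered ✗ · linear ✗ · affine ✓ · relevant ✗ · unrestricted ✓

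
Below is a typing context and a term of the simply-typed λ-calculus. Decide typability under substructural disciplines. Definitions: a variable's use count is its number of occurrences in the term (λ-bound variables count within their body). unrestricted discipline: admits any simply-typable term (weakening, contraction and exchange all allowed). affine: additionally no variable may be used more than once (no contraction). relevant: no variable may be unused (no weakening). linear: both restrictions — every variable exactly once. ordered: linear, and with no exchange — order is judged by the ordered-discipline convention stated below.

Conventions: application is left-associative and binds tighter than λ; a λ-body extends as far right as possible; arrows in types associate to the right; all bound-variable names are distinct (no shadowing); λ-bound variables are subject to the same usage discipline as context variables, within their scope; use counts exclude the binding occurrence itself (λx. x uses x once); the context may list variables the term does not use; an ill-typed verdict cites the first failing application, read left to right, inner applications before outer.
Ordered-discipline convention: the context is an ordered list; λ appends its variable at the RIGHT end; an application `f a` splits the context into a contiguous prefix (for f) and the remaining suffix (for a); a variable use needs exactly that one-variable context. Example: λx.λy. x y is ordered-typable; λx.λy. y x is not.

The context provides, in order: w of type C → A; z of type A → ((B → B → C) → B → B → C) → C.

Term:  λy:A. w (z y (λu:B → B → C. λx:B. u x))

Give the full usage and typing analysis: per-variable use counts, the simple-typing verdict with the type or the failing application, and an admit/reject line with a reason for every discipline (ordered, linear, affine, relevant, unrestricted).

variable uses: w=1, z=1, y (bound)=1, u (bound)=1, x (bound)=1
order of uses: w, z, y, u, x
typing: the term checks, with type A → A
ordered: ✓ — one use each (w, z, y, u, x); ordered split holds
linear: ✓ — single use per variable (w, z, y, u, x)
affine: ✓ — no duplicate uses among w, z, y, u, x
relevant: ✓ — w, z, y, u, x: all used, weakening unneeded
unrestricted: ✓ — type-checks (A → A) and nothing is barred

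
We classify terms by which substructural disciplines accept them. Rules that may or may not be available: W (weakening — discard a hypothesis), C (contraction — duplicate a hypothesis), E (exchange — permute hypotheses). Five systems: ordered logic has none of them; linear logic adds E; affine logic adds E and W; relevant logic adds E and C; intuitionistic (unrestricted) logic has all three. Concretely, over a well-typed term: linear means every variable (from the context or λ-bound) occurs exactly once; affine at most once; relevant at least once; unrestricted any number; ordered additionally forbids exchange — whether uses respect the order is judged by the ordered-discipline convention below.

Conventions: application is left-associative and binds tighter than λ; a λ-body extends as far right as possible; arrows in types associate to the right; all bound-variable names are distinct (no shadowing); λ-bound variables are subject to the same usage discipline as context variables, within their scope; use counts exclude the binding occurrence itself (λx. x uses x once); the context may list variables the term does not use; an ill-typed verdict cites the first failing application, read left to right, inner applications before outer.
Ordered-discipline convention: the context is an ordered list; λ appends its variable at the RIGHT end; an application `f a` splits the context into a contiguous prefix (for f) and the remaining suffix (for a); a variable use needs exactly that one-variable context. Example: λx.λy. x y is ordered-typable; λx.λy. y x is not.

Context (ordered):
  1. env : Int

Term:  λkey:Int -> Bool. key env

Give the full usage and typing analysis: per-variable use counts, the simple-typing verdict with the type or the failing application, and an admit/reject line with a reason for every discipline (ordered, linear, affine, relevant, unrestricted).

variable uses: env=1; key [bound]=1
uses in reading order: key, env
typing: the term checks, with type (Int -> Bool) -> Bool
ordered: ✗, needs exchange: uses follow key, env
linear: ✓, single use per variable (env, key)
affine: ✓, no duplicate uses among env, key
relevant: ✓, at least one use each (env, key)
unrestricted: ✓, type-checks ((Int -> Bool) -> Bool) and nothing is barred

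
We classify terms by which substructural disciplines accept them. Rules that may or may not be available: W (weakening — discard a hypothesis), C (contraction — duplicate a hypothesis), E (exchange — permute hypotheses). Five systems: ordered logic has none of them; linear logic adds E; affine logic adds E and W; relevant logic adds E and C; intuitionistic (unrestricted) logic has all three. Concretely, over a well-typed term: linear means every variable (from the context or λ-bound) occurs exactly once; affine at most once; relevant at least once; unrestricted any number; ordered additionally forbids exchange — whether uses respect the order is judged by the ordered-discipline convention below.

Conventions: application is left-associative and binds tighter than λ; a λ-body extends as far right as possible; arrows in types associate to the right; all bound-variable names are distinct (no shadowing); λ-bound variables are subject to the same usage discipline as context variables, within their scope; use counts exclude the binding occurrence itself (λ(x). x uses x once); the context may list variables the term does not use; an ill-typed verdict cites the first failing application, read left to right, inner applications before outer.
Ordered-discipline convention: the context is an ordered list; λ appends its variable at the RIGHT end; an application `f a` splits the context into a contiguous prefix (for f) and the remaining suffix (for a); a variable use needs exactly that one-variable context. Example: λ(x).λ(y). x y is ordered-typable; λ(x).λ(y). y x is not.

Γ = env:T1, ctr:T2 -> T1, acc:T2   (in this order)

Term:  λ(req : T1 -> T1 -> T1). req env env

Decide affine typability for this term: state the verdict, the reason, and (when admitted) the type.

no — env ×2 used more than once (contraction)
counts: env: 2, ctr: 0, acc: 0, req (bound): 1
uses in reading order: req, env, env
typing: well-typed at (T1 -> T1 -> T1) -> T1
across the five disciplines: ordered ✗; linear ✗; affine ✗; relevant ✗; unrestricted ✓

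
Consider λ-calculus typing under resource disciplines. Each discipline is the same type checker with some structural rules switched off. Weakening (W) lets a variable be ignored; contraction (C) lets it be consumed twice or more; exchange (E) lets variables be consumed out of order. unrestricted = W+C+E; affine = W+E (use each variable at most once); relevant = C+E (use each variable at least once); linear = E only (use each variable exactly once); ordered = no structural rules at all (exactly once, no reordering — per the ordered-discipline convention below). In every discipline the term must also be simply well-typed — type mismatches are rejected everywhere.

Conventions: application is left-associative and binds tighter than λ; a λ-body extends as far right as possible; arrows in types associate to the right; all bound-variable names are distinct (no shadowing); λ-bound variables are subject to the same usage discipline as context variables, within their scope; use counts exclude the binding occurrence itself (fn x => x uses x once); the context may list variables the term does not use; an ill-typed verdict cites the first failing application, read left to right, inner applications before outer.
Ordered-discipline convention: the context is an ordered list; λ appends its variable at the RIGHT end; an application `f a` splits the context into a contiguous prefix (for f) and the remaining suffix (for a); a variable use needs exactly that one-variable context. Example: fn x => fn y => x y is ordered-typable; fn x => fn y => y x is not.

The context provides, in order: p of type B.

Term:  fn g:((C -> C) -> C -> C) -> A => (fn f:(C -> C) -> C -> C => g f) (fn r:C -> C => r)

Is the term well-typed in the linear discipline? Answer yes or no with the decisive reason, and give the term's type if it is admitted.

no — unused: p — weakening required
usage: p=0; g (bound)=1; f (bound)=1; r (bound)=1
left-to-right use order: g, f, r
typing: well-typed at (((C -> C) -> C -> C) -> A) -> A
all disciplines: ordered ✗ | linear ✗ | affine ✓ | relevant ✗ | unrestricted ✓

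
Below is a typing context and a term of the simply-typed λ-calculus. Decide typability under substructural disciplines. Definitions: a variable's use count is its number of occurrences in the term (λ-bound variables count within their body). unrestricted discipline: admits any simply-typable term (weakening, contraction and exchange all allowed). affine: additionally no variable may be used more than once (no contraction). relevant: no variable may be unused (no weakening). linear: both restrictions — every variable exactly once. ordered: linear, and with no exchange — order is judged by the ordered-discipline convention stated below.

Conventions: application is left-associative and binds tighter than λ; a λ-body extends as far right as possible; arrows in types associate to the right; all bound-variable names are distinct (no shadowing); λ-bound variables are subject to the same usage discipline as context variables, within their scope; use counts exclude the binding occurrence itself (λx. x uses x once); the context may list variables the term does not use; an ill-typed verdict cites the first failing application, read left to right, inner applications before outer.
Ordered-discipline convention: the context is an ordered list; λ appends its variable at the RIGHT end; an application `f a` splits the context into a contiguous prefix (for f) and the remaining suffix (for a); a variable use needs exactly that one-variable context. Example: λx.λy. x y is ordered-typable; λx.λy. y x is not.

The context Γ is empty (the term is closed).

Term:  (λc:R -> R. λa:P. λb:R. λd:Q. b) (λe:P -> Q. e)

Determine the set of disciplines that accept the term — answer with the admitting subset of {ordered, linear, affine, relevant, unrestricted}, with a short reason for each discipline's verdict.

admitted by: none
use counts: c (bound) ×0; a (bound) ×0; b (bound) ×1; d (bound) ×0; e (bound) ×1
left-to-right use order: b, e
typing: ill-typed: argument of type (P -> Q) -> P -> Q where R -> R is required
ordered ✗ (fails simple typing)
linear ✗ (a type mismatch blocks all five)
affine ✗ (the type mismatch rejects it)
relevant ✗ (not simply typable)
unrestricted ✗ (fails simple typing)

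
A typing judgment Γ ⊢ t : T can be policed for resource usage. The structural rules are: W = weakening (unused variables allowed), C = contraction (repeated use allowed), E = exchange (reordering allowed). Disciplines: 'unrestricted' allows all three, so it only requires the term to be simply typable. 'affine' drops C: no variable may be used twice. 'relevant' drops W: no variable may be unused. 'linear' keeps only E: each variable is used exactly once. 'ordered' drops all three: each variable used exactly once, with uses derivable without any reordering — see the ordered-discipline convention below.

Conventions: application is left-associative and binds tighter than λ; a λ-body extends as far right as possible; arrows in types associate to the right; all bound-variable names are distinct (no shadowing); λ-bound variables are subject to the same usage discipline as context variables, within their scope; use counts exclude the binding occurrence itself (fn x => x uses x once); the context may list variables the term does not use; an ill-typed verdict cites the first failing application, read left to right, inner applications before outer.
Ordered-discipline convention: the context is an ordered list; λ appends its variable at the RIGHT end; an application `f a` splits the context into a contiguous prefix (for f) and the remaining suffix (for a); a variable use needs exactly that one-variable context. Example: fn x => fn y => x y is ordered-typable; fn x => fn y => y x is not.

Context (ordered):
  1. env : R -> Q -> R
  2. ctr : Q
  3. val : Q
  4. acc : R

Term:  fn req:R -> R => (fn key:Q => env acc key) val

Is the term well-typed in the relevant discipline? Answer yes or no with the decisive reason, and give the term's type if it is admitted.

no — ctr, req never used (weakening)
use counts: env: 1×; ctr: 0×; val: 1×; acc: 1×; req [bound]: 0×; key [bound]: 1×
order of uses: env, acc, key, val
typing: well-typed at (R -> R) -> R
per-discipline verdicts: ordered ✗ | linear ✗ | affine ✓ | relevant ✗ | unrestricted ✓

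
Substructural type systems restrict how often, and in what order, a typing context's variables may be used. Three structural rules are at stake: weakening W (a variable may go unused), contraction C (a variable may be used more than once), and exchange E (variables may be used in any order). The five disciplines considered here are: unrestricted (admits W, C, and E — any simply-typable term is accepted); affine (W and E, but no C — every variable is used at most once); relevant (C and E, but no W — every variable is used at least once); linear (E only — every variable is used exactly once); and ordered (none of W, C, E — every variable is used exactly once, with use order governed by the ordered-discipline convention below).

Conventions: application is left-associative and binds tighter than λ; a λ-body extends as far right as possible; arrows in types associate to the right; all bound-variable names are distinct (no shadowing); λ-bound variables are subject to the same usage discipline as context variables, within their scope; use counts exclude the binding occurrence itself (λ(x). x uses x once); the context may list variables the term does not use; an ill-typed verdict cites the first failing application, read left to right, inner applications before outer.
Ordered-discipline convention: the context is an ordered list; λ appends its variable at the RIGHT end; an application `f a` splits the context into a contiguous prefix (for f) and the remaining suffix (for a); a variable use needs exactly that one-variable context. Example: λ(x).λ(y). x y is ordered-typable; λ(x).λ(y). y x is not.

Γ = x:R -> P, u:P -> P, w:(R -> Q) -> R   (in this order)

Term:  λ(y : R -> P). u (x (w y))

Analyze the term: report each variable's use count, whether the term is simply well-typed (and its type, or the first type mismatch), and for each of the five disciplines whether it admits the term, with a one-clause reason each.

use counts: x: 1; u: 1; w: 1; y [bound]: 1
uses in reading order: u, x, w, y
typing: ill-typed: argument of type R -> P where R -> Q is required
ordered: ✗ — the type mismatch rejects it
linear: ✗ — not simply typable
affine: ✗ — fails simple typing
relevant: ✗ — a type mismatch blocks all five
unrestricted: ✗ — the type mismatch rejects it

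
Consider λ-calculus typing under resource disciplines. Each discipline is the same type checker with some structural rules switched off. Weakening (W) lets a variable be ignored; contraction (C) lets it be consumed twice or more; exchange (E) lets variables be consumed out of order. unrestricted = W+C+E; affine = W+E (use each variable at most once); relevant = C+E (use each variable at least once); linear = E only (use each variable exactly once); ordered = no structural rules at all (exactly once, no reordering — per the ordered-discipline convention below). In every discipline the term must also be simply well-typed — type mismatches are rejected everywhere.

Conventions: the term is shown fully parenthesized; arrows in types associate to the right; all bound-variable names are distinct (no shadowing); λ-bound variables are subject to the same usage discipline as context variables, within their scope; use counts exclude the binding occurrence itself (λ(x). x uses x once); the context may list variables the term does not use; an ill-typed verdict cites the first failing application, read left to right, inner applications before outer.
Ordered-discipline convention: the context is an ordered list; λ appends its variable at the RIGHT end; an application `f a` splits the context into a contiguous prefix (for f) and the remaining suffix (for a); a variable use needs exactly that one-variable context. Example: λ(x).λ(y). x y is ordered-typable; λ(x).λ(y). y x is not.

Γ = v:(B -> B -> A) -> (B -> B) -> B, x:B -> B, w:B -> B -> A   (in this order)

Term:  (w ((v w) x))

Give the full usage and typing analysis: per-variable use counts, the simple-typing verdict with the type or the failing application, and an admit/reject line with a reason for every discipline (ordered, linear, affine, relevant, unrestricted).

counts: v: 1×; x: 1×; w: 2×
uses in reading order: w, v, w, x
typing: the term checks, with type B -> A
ordered: ✗ — uses contraction: w ×2
linear: ✗ — uses contraction: w ×2
affine: ✗ — uses contraction: w ×2
relevant: ✓ — v, x, w: all used, weakening unneeded
unrestricted: ✓ — simply typable at B -> A; W, C, E all held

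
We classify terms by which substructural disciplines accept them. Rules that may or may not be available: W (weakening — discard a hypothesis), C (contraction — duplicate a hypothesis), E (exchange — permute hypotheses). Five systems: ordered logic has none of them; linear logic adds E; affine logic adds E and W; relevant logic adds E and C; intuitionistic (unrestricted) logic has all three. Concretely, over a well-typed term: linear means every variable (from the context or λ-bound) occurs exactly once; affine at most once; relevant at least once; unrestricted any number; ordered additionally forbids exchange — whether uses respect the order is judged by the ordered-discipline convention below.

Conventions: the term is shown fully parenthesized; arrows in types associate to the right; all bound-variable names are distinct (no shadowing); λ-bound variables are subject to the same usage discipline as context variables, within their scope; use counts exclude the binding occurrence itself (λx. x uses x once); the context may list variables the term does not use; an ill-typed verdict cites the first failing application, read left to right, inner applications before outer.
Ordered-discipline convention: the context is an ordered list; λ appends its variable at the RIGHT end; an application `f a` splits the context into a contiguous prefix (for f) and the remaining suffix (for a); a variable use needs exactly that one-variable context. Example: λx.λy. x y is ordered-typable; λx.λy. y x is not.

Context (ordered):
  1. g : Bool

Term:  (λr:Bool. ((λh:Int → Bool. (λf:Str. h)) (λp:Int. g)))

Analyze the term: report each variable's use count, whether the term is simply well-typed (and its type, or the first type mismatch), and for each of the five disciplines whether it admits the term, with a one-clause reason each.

counts: g: 1×, r (bound): 0×, h (bound): 1×, f (bound): 0×, p (bound): 0×
use order (left to right): h, g
typing: the term checks, with type Bool → Str → Int → Bool
ordered: ✗ — unused: r, f, p — weakening required
linear: ✗ — unused: r, f, p — weakening required
affine: ✓ — none of g, r, h, f, p used more than once
relevant: ✗ — unused: r, f, p — weakening required
unrestricted: ✓ — well-typed at Bool → Str → Int → Bool; no restrictions here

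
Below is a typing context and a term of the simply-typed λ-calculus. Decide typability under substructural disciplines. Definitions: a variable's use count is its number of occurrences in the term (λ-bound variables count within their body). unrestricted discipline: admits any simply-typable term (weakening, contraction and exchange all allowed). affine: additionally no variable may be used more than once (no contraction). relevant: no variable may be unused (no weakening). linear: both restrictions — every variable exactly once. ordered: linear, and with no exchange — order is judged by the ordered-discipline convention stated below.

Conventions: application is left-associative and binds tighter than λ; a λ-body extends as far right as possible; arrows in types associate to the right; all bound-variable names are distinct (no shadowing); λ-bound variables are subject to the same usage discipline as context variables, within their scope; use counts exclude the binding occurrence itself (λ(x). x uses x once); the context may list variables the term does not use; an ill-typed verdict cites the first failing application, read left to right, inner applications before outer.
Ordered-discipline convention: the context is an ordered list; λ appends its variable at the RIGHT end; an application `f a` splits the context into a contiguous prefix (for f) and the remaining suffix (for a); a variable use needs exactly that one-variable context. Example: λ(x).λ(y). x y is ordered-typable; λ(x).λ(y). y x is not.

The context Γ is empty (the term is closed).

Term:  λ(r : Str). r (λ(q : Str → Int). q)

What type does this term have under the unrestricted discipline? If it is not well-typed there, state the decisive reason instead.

not well-typed under unrestricted — fails simple typing
usage: r (bound) ×1; q (bound) ×1
left-to-right use order: r, q
typing: ill-typed: non-arrow in function slot: Str
across the five disciplines: ordered ✗ · linear ✗ · affine ✗ · relevant ✗ · unrestricted ✗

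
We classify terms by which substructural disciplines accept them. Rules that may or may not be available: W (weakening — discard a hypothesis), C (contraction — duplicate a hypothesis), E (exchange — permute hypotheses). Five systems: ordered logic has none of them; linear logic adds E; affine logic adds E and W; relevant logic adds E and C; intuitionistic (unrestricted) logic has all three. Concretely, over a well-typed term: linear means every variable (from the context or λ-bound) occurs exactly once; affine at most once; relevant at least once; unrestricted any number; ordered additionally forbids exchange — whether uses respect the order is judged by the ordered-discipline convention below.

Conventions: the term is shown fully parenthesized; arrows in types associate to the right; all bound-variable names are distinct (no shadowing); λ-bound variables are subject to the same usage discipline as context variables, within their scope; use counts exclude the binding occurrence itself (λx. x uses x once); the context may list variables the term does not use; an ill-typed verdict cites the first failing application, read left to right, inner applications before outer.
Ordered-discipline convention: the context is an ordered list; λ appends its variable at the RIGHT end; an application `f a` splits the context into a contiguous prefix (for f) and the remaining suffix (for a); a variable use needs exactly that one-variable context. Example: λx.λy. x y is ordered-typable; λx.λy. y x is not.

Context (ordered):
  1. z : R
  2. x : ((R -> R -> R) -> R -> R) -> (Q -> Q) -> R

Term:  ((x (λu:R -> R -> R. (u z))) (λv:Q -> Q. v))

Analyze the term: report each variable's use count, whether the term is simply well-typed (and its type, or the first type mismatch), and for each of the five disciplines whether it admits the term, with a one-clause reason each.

counts: z=1; x=1; u [bound]=1; v [bound]=1
order of uses: x, u, z, v
typing: ill-typed: an argument (Q -> Q) -> Q -> Q mismatches the expected Q -> Q
ordered ✗ (not simply typable)
linear ✗ (fails simple typing)
affine ✗ (a type mismatch blocks all five)
relevant ✗ (the type mismatch rejects it)
unrestricted ✗ (not simply typable)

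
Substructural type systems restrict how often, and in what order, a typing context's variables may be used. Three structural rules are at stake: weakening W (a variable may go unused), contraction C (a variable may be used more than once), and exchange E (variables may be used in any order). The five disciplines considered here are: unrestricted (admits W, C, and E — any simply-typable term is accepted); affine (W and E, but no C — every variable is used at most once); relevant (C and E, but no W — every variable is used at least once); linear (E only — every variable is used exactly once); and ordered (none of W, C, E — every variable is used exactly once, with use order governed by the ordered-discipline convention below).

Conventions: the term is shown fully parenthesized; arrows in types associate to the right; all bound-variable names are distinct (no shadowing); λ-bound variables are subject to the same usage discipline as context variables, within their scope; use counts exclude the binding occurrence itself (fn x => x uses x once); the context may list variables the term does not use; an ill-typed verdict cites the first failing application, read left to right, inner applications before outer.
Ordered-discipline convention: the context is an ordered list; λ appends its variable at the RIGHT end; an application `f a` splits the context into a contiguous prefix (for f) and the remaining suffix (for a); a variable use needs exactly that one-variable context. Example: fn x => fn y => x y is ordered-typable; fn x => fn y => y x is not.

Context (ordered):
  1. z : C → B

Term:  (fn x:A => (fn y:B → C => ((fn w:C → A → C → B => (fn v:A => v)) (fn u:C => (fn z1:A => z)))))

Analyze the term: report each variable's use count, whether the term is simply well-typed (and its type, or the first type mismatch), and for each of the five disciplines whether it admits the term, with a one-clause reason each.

usage: z: 1; x [bound]: 0; y [bound]: 0; w [bound]: 0; v [bound]: 1; u [bound]: 0; z1 [bound]: 0
uses in reading order: v, z
typing: well-typed — term : A → (B → C) → A → A
ordered: ✗, x, y, w, u, z1 left unused
linear: ✗, x, y, w, u, z1 left unused
affine: ✓, z, x, y, w, v, u, z1: no repeats, contraction unneeded
relevant: ✗, x, y, w, u, z1 left unused
unrestricted: ✓, simply typable at A → (B → C) → A → A; W, C, E all held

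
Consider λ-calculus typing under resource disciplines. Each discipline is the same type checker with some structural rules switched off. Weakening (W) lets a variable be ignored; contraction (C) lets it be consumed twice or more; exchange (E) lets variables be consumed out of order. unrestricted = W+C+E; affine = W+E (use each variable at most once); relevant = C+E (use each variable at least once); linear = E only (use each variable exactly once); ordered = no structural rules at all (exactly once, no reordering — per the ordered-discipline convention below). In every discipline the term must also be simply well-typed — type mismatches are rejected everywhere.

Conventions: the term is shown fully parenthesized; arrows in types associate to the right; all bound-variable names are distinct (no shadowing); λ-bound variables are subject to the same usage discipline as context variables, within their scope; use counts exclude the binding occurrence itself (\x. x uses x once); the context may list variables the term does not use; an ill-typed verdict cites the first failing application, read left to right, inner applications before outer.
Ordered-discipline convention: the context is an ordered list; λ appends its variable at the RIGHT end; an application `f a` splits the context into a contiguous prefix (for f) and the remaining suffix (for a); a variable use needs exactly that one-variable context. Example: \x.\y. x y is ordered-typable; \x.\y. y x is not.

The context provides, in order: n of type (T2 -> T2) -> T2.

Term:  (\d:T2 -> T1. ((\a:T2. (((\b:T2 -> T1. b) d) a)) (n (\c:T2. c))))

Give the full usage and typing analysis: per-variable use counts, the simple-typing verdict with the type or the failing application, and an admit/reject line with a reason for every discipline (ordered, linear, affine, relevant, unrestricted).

variable uses: n: 1; d (bound): 1; a (bound): 1; b (bound): 1; c (bound): 1
left-to-right use order: b, d, a, n, c
typing: well-typed at (T2 -> T1) -> T1
ordered: ✗ — no ordered split (uses run b, d, a, n, c)
linear: ✓ — n, d, a, b, c: one use apiece
affine: ✓ — no duplicate uses among n, d, a, b, c
relevant: ✓ — none of n, d, a, b, c goes unused
unrestricted: ✓ — well-typed at (T2 -> T1) -> T1; no restrictions here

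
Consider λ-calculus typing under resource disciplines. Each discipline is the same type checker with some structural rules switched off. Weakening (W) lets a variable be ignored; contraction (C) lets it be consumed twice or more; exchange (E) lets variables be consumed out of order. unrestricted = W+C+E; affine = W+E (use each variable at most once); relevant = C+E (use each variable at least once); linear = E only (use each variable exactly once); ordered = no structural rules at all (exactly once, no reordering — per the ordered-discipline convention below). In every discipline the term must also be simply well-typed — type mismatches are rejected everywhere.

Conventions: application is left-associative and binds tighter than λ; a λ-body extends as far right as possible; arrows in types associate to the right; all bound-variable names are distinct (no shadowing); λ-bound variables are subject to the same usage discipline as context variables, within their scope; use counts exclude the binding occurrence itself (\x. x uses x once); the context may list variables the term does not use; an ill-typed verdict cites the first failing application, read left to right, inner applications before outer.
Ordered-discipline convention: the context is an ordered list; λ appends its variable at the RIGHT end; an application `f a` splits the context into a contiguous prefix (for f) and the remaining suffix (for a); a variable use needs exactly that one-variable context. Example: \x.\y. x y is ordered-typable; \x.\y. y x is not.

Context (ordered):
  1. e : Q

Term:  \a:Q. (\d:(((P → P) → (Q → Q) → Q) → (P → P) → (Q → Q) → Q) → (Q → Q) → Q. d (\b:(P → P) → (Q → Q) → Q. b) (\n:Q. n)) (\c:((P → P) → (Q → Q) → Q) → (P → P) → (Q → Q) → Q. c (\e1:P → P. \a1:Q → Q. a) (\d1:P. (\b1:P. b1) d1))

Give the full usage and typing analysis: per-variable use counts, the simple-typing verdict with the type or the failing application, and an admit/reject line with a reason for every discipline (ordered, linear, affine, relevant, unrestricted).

usage: e: 0, a [bound]: 1, d [bound]: 1, b [bound]: 1, n [bound]: 1, c [bound]: 1, e1 [bound]: 0, a1 [bound]: 0, d1 [bound]: 1, b1 [bound]: 1
order of uses: d, b, n, c, a, b1, d1
typing: ✓ — Q → Q
ordered: ✗, unused: e, e1, a1 — weakening required
linear: ✗, unused: e, e1, a1 — weakening required
affine: ✓, no duplicate uses among e, a, d, b, n, c, e1, a1, d1, b1
relevant: ✗, unused: e, e1, a1 — weakening required
unrestricted: ✓, type-checks (Q → Q) and nothing is barred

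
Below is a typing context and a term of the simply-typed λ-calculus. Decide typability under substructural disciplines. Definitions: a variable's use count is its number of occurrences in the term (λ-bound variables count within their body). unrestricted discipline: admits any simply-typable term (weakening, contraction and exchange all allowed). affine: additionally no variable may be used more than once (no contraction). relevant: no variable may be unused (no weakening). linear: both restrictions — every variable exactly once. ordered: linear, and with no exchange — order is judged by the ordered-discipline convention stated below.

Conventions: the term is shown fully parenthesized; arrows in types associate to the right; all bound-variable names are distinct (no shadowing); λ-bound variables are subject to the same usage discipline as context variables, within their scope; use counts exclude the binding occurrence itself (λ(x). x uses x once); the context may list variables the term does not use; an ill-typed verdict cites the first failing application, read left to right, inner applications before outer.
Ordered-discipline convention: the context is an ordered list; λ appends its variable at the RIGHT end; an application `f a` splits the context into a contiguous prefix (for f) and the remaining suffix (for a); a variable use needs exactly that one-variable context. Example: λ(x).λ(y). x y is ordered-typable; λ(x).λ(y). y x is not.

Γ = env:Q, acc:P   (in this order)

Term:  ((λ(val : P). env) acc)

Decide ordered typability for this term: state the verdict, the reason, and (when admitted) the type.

no — val never used (weakening)
use counts: env: 1×; acc: 1×; val [bound]: 0×
order of uses: env, acc
typing: well-typed at Q
summary: ordered ✗ · linear ✗ · affine ✓ · relevant ✗ · unrestricted ✓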